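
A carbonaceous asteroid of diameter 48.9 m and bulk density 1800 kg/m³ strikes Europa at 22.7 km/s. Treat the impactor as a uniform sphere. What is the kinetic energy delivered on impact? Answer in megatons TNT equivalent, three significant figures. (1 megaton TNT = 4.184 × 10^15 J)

E ≈ 6.79 Mt TNT

v = 22700 m/s.
Mass m = (π/6) ρ d³ = (π/6) × 1800 × (48.9)³ = 1.102 × 10^8 kg
E = ½ m v² = 0.5 × 1.102 × 10^8 × (22700)² = 2.839 × 10^16 J
   = 2.839 × 10^16 / 4.184×10^15 = 6.785 Mt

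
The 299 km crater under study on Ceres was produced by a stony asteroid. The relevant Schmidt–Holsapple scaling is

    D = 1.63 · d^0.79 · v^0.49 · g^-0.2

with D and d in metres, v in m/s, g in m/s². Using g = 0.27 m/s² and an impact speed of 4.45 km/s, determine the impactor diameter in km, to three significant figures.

d ≈ 18.0 km

Rearranging for d: d = [D / (1.63 · 4450^0.49 · 0.27^-0.2)]^(1/0.79).
D = 299000 m.
4450^0.49 = 61.33
0.27^-0.2 = 1.299
Denominator = 1.63 × 61.33 × 1.299 = 129.9
D / 129.9 = 299000 / 129.9 = 2302
d = 2302^(1/0.79) = 2302^1.2658 = 18020 m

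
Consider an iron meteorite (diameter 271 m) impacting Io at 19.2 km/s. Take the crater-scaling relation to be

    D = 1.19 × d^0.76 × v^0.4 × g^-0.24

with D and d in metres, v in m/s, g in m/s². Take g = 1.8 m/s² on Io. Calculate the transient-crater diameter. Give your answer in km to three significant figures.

In SI units: v = 19200 m/s.
d^0.76 = 271^0.76 = 70.64
v^0.4 = 19200^0.4 = 51.68
g^-0.24 = 1.8^-0.24 = 0.8684
D = 1.19 × 70.64 × 51.68 × 0.8684 = 3773 m
   = 3.773 km

D ≈ 3.77 km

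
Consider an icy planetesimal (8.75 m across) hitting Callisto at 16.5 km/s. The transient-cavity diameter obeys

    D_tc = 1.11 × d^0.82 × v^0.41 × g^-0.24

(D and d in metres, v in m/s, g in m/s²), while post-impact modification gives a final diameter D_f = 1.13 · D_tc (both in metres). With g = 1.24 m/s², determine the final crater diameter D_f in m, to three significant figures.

v = 16500 m/s.
d^0.82 = 8.75^0.82 = 5.922
v^0.41 = 16500^0.41 = 53.60
g^-0.24 = 1.24^-0.24 = 0.9497
D_tc = 1.11 × 5.922 × 53.60 × 0.9497 = 334.6 m
D_f = 1.13 × 334.6 = 378.1 m

D_f ≈ 378 m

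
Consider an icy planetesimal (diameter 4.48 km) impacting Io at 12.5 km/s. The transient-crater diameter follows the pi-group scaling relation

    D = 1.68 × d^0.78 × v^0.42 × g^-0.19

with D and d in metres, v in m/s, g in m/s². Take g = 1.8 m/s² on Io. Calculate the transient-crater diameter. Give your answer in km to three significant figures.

In SI units: d = 4480 m, v = 12500 m/s.
d^0.78 = 4480^0.78 = 704.7
v^0.42 = 12500^0.42 = 52.57
g^-0.19 = 1.8^-0.19 = 0.8943
D = 1.68 × 704.7 × 52.57 × 0.8943 = 55659 m
   = 55.66 km

D ≈ 55.7 km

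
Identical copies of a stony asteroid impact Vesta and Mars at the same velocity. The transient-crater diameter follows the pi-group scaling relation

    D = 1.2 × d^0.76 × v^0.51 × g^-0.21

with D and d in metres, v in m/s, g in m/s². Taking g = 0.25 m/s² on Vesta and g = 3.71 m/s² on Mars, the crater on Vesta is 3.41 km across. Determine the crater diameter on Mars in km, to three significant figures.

All impactor-dependent factors cancel in the ratio, leaving D_Mars/D_Vesta = (g_Mars/g_Vesta)^-0.21.
(3.71/0.25)^-0.21 = 14.84^-0.21 = 0.5675
D_Mars = 0.5675 × 3.41 km = 1.94 km

D ≈ 1.94 km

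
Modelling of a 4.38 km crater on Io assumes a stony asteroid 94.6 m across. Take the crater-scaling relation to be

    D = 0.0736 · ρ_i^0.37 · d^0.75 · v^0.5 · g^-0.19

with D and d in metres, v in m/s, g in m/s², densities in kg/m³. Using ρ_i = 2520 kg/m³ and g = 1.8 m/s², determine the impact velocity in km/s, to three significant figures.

v ≈ 14.6 km/s

Rearranging for v: v = [D / (0.0736 · 2520^0.37 · 94.6^0.75 · 1.8^-0.19)]^(1/0.5).
D = 4380 m.
2520^0.37 = 18.14
94.6^0.75 = 30.33
1.8^-0.19 = 0.8943
Denominator = 0.0736 × 18.14 × 30.33 × 0.8943 = 36.21
D / 36.21 = 4380 / 36.21 = 121.0
v = 121.0^(1/0.5) = 121.0^2 = 14641 m/s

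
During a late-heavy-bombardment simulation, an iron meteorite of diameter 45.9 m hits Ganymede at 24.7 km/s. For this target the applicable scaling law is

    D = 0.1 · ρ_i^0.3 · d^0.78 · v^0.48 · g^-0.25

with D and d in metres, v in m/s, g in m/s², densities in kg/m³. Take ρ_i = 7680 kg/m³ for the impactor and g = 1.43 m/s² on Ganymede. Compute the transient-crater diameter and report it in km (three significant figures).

In SI units: v = 24700 m/s.
ρ_i^0.3 = 7680^0.3 = 14.64
d^0.78 = 45.9^0.78 = 19.78
v^0.48 = 24700^0.48 = 128.4
g^-0.25 = 1.43^-0.25 = 0.9145
D = 0.1 × 14.64 × 19.78 × 128.4 × 0.9145 = 3400 m
   = 3.400 km

D ≈ 3.40 km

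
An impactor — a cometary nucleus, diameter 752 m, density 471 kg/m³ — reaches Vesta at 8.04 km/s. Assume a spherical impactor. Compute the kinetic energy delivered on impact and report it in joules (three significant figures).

E ≈ 3.39 × 10^18 J

v = 8040 m/s.
Mass m = (π/6) ρ d³ = (π/6) × 471 × (752)³ = 1.049 × 10^11 kg
E = ½ m v² = 0.5 × 1.049 × 10^11 × (8040)² = 3.390 × 10^18 J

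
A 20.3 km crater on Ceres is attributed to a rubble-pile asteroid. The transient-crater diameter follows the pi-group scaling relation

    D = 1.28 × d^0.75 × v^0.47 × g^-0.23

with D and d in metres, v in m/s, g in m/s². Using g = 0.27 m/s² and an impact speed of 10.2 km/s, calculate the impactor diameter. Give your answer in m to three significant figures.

Rearranging for d: d = [D / (1.28 · 10200^0.47 · 0.27^-0.23)]^(1/0.75).
D = 20300 m.
10200^0.47 = 76.57
0.27^-0.23 = 1.351
Denominator = 1.28 × 76.57 × 1.351 = 132.4
D / 132.4 = 20300 / 132.4 = 153.3
d = 153.3^(1/0.75) = 153.3^1.3333 = 820.3 m

d ≈ 820 m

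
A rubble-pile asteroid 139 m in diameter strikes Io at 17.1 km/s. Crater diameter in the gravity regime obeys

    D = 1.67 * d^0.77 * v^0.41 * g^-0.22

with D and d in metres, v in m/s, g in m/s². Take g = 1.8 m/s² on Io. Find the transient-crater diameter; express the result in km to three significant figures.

D ≈ 3.57 km

In SI units: v = 17100 m/s.
d^0.77 = 139^0.77 = 44.68
v^0.41 = 17100^0.41 = 54.39
g^-0.22 = 1.8^-0.22 = 0.8787
D = 1.67 × 44.68 × 54.39 × 0.8787 = 3566 m
   = 3.566 km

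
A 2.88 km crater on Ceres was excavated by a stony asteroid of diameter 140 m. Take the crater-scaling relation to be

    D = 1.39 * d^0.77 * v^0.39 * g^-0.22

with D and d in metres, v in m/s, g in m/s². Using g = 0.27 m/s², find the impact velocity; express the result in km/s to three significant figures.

Rearranging for v: v = [D / (1.39 · 140^0.77 · 0.27^-0.22)]^(1/0.39).
D = 2880 m.
140^0.77 = 44.93
0.27^-0.22 = 1.334
Denominator = 1.39 × 44.93 × 1.334 = 83.31
D / 83.31 = 2880 / 83.31 = 34.57
v = 34.57^(1/0.39) = 34.57^2.5641 = 8818 m/s

v ≈ 8.82 km/s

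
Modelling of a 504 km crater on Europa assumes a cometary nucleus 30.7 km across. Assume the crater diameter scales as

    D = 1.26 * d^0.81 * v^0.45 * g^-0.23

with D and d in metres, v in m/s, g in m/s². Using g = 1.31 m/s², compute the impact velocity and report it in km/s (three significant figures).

v ≈ 27.0 km/s

Rearranging for v: v = [D / (1.26 · 30700^0.81 · 1.31^-0.23)]^(1/0.45).
D = 504000 m.
30700^0.81 = 4311
1.31^-0.23 = 0.9398
Denominator = 1.26 × 4311 × 0.9398 = 5105
D / 5105 = 504000 / 5105 = 98.73
v = 98.73^(1/0.45) = 98.73^2.2222 = 27044 m/s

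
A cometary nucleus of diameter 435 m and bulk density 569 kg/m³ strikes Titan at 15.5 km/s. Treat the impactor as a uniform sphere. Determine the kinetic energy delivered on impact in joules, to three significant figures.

E ≈ 2.95 × 10^18 J

v = 15500 m/s.
Mass m = (π/6) ρ d³ = (π/6) × 569 × (435)³ = 2.452 × 10^10 kg
E = ½ m v² = 0.5 × 2.452 × 10^10 × (15500)² = 2.945 × 10^18 J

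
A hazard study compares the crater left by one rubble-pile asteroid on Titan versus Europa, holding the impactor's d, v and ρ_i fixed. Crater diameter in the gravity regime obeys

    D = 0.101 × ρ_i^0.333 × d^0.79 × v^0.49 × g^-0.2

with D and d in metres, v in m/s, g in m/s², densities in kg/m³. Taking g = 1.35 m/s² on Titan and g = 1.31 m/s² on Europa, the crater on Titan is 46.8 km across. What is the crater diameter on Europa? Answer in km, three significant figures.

D ≈ 47.1 km

All impactor-dependent factors cancel in the ratio, leaving D_Europa/D_Titan = (g_Europa/g_Titan)^-0.2.
(1.31/1.35)^-0.2 = 0.9704^-0.2 = 1.006
D_Europa = 1.006 × 46.8 km = 47.1 km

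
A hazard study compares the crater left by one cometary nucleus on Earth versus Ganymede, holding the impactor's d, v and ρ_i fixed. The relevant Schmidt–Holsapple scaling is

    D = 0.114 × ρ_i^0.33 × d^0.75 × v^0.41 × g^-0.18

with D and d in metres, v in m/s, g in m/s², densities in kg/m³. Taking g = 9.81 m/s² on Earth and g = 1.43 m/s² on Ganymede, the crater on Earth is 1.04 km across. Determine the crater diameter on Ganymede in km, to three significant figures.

All impactor-dependent factors cancel in the ratio, leaving D_Ganymede/D_Earth = (g_Ganymede/g_Earth)^-0.18.
(1.43/9.81)^-0.18 = 0.1458^-0.18 = 1.414
D_Ganymede = 1.414 × 1.04 km = 1.47 km

D ≈ 1.47 km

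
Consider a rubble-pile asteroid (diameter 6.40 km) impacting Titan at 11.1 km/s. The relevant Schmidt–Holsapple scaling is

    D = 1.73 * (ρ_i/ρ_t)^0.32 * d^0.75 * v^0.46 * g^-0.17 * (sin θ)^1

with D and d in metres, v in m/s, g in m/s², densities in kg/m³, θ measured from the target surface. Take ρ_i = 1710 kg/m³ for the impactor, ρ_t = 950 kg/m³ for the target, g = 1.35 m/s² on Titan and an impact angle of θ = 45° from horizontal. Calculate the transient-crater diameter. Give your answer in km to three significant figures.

D ≈ 72.9 km

In SI units: d = 6400 m, v = 11100 m/s.
(ρ_i/ρ_t)^0.32 = (1710/950)^0.32 = 1.207
d^0.75 = 6400^0.75 = 715.5
v^0.46 = 11100^0.46 = 72.59
g^-0.17 = 1.35^-0.17 = 0.9503
(sin 45°)^1 = 0.7071^1 = 0.7071
D = 1.73 × 1.207 × 715.5 × 72.59 × 0.9503 × 0.7071 = 72875 m
   = 72.88 km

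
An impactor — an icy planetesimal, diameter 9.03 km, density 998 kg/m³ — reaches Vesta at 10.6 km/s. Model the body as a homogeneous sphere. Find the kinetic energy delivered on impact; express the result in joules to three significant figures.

E ≈ 2.16 × 10^22 J

d = 9030 m; v = 10600 m/s.
Mass m = (π/6) ρ d³ = (π/6) × 998 × (9030)³ = 3.848 × 10^14 kg
E = ½ m v² = 0.5 × 3.848 × 10^14 × (10600)² = 2.162 × 10^22 J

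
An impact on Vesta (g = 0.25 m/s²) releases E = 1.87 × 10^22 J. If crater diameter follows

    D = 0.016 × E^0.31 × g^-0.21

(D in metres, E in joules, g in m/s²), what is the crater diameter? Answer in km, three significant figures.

D ≈ 172 km

E^0.31 = (1.87 × 10^22)^0.31 = 8.022 × 10^6
g^-0.21 = 0.25^-0.21 = 1.338
D = 0.016 × 8.022 × 10^6 × 1.338 = 1.717 × 10^5 m
   = 171.7 km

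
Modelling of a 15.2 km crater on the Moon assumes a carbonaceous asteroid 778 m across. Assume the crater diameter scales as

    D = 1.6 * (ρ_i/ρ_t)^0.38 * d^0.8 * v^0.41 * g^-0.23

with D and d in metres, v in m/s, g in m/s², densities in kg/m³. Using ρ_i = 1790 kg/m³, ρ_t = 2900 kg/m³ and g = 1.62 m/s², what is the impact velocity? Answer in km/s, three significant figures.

Rearranging for v: v = [D / (1.6 · (1790/2900)^0.38 · 778^0.8 · 1.62^-0.23)]^(1/0.41).
D = 15200 m.
(1790/2900)^0.38 = 0.8325
778^0.8 = 205.5
1.62^-0.23 = 0.8950
Denominator = 1.6 × 0.8325 × 205.5 × 0.8950 = 245.0
D / 245.0 = 15200 / 245.0 = 62.04
v = 62.04^(1/0.41) = 62.04^2.439 = 23568 m/s

v ≈ 23.6 km/s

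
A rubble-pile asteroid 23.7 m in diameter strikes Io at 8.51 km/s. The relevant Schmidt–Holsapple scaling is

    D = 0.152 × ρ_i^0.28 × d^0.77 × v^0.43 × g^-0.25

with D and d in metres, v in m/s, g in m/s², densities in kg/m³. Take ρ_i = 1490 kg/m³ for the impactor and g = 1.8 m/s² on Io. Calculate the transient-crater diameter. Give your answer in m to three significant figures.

D ≈ 569 m

In SI units: v = 8510 m/s.
ρ_i^0.28 = 1490^0.28 = 7.736
d^0.77 = 23.7^0.77 = 11.44
v^0.43 = 8510^0.43 = 48.96
g^-0.25 = 1.8^-0.25 = 0.8633
D = 0.152 × 7.736 × 11.44 × 48.96 × 0.8633 = 568.6 m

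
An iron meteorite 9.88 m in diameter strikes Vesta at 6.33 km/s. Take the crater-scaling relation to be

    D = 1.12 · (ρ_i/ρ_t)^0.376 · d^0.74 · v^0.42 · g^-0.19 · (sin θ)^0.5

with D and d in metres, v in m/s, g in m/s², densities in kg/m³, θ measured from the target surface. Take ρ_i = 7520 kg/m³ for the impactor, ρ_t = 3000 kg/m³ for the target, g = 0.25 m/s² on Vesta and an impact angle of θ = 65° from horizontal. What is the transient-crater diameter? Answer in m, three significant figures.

D ≈ 422 m

In SI units: v = 6330 m/s.
(ρ_i/ρ_t)^0.376 = (7520/3000)^0.376 = 1.413
d^0.74 = 9.88^0.74 = 5.447
v^0.42 = 6330^0.42 = 39.50
g^-0.19 = 0.25^-0.19 = 1.301
(sin 65°)^0.5 = 0.9063^0.5 = 0.9520
D = 1.12 × 1.413 × 5.447 × 39.50 × 1.301 × 0.9520 = 421.7 m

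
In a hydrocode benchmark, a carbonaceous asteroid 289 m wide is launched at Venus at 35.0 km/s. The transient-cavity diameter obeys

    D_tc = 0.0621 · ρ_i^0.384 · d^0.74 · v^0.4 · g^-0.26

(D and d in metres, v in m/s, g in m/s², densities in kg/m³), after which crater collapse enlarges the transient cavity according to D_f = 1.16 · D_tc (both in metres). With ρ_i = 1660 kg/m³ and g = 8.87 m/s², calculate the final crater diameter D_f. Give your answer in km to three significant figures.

v = 35000 m/s.
ρ_i^0.384 = 1660^0.384 = 17.24
d^0.74 = 289^0.74 = 66.23
v^0.4 = 35000^0.4 = 65.71
g^-0.26 = 8.87^-0.26 = 0.5669
D_tc = 0.0621 × 17.24 × 66.23 × 65.71 × 0.5669 = 2641 m
D_f = 1.16 × 2641 = 3064 m
     = 3.064 km

D_f ≈ 3.06 km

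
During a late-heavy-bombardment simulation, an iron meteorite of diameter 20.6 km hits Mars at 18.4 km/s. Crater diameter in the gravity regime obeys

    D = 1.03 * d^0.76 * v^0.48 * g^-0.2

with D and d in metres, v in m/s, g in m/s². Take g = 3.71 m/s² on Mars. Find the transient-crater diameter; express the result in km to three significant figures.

In SI units: d = 20600 m, v = 18400 m/s.
d^0.76 = 20600^0.76 = 1899
v^0.48 = 18400^0.48 = 111.5
g^-0.2 = 3.71^-0.2 = 0.7694
D = 1.03 × 1899 × 111.5 × 0.7694 = 1.678 × 10^5 m
   = 167.8 km

D ≈ 168 km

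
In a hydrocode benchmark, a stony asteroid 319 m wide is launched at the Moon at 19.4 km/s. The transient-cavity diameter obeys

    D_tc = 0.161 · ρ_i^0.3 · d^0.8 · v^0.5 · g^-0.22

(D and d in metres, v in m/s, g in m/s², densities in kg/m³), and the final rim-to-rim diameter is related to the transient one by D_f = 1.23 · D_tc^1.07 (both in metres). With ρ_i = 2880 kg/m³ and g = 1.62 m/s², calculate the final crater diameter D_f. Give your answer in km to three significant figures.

v = 19400 m/s.
ρ_i^0.3 = 2880^0.3 = 10.91
d^0.8 = 319^0.8 = 100.7
v^0.5 = 19400^0.5 = 139.3
g^-0.22 = 1.62^-0.22 = 0.8993
D_tc = 0.161 × 10.91 × 100.7 × 139.3 × 0.8993 = 22160 m
D_f = 1.23 × (22160)^1.07 = 54912 m
     = 54.91 km

D_f ≈ 54.9 km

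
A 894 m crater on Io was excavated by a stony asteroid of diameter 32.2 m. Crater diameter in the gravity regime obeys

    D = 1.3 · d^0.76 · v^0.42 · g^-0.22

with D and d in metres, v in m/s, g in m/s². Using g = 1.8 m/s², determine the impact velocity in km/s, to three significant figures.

Rearranging for v: v = [D / (1.3 · 32.2^0.76 · 1.8^-0.22)]^(1/0.42).
32.2^0.76 = 13.99
1.8^-0.22 = 0.8787
Denominator = 1.3 × 13.99 × 0.8787 = 15.98
D / 15.98 = 894 / 15.98 = 55.94
v = 55.94^(1/0.42) = 55.94^2.381 = 14499 m/s

v ≈ 14.5 km/s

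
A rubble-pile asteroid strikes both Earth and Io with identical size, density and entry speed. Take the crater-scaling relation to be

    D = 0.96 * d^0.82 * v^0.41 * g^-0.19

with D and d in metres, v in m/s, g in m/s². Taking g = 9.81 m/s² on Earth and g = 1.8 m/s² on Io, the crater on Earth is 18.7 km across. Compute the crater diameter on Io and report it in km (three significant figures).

D ≈ 25.8 km

All impactor-dependent factors cancel in the ratio, leaving D_Io/D_Earth = (g_Io/g_Earth)^-0.19.
(1.8/9.81)^-0.19 = 0.1835^-0.19 = 1.380
D_Io = 1.380 × 18.7 km = 25.8 km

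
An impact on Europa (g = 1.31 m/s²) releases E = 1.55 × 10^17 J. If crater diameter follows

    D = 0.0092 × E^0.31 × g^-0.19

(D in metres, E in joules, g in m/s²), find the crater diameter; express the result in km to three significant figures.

D ≈ 1.86 km

E^0.31 = (1.55 × 10^17)^0.31 = 2.133 × 10^5
g^-0.19 = 1.31^-0.19 = 0.9500
D = 0.0092 × 2.133 × 10^5 × 0.9500 = 1864 m
   = 1.864 km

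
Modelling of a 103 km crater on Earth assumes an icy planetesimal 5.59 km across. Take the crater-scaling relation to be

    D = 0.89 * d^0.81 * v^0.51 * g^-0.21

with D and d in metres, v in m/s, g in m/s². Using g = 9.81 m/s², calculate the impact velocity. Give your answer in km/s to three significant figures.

v ≈ 24.3 km/s

Rearranging for v: v = [D / (0.89 · 5590^0.81 · 9.81^-0.21)]^(1/0.51).
D = 103000 m.
5590^0.81 = 1085
9.81^-0.21 = 0.6191
Denominator = 0.89 × 1085 × 0.6191 = 597.8
D / 597.8 = 103000 / 597.8 = 172.3
v = 172.3^(1/0.51) = 172.3^1.9608 = 24261 m/s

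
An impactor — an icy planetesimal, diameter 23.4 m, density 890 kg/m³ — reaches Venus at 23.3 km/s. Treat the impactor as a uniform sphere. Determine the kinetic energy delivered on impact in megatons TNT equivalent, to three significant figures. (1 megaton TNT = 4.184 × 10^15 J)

E ≈ 0.387 Mt TNT

v = 23300 m/s.
Mass m = (π/6) ρ d³ = (π/6) × 890 × (23.4)³ = 5.971 × 10^6 kg
E = ½ m v² = 0.5 × 5.971 × 10^6 × (23300)² = 1.621 × 10^15 J
   = 1.621 × 10^15 / 4.184×10^15 = 0.3874 Mt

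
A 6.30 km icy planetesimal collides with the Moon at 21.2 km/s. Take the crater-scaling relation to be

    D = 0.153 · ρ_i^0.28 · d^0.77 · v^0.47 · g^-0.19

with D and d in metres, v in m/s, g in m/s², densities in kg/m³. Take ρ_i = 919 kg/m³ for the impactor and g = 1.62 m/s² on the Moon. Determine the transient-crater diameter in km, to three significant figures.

D ≈ 85.8 km

In SI units: d = 6300 m, v = 21200 m/s.
ρ_i^0.28 = 919^0.28 = 6.757
d^0.77 = 6300^0.77 = 842.3
v^0.47 = 21200^0.47 = 108.0
g^-0.19 = 1.62^-0.19 = 0.9124
D = 0.153 × 6.757 × 842.3 × 108.0 × 0.9124 = 85807 m
   = 85.81 km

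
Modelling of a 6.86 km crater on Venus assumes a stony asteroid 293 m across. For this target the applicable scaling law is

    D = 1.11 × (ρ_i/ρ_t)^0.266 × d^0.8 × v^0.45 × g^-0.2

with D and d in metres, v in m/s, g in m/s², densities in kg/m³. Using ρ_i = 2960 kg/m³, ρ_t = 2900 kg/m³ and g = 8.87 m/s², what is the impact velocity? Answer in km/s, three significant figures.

v ≈ 28.5 km/s

Rearranging for v: v = [D / (1.11 · (2960/2900)^0.266 · 293^0.8 · 8.87^-0.2)]^(1/0.45).
D = 6860 m.
(2960/2900)^0.266 = 1.005
293^0.8 = 94.08
8.87^-0.2 = 0.6463
Denominator = 1.11 × 1.005 × 94.08 × 0.6463 = 67.83
D / 67.83 = 6860 / 67.83 = 101.1
v = 101.1^(1/0.45) = 101.1^2.2222 = 28507 m/s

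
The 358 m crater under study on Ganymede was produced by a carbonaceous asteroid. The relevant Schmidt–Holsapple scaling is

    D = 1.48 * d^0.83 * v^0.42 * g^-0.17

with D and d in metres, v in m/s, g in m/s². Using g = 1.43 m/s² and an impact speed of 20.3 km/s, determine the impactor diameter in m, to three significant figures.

Rearranging for d: d = [D / (1.48 · 20300^0.42 · 1.43^-0.17)]^(1/0.83).
20300^0.42 = 64.44
1.43^-0.17 = 0.9410
Denominator = 1.48 × 64.44 × 0.9410 = 89.74
D / 89.74 = 358 / 89.74 = 3.989
d = 3.989^(1/0.83) = 3.989^1.2048 = 5.296 m

d ≈ 5.30 m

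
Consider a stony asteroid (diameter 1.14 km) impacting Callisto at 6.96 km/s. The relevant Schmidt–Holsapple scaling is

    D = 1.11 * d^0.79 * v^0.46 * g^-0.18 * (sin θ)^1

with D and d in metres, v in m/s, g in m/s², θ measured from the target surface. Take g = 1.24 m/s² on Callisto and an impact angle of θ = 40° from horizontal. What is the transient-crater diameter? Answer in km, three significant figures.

In SI units: d = 1140 m, v = 6960 m/s.
d^0.79 = 1140^0.79 = 260.0
v^0.46 = 6960^0.46 = 58.56
g^-0.18 = 1.24^-0.18 = 0.9620
(sin 40°)^1 = 0.6428^1 = 0.6428
D = 1.11 × 260.0 × 58.56 × 0.9620 × 0.6428 = 10451 m
   = 10.45 km

D ≈ 10.5 km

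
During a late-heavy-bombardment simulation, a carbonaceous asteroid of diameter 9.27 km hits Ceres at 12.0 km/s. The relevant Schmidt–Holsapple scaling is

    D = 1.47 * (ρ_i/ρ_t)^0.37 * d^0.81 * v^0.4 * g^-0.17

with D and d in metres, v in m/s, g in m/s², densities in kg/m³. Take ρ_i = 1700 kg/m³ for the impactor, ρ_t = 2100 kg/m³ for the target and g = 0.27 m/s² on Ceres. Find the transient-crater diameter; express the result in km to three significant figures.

In SI units: d = 9270 m, v = 12000 m/s.
(ρ_i/ρ_t)^0.37 = (1700/2100)^0.37 = 0.9248
d^0.81 = 9270^0.81 = 1634
v^0.4 = 12000^0.4 = 42.82
g^-0.17 = 0.27^-0.17 = 1.249
D = 1.47 × 0.9248 × 1634 × 42.82 × 1.249 = 1.188 × 10^5 m
   = 118.8 km

D ≈ 119 km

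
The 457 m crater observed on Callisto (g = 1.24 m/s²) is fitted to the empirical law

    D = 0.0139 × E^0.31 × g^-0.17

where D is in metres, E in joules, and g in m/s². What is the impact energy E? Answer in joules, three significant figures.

Rearranging: E = [D / (0.0139 · g^-0.17)]^(1/0.31).
g^-0.17 = 1.24^-0.17 = 0.9641
D / (0.0139 × 0.9641) = 457 / (0.01340) = 3.410 × 10^4
E = (3.410 × 10^4)^3.2258 = 4.186 × 10^14 J

E ≈ 4.19 × 10^14 J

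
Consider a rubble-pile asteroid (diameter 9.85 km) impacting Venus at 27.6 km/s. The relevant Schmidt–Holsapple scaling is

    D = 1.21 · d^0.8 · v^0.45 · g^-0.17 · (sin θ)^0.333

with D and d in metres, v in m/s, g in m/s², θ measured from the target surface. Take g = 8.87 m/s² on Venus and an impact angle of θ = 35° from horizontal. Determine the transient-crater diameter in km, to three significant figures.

In SI units: d = 9850 m, v = 27600 m/s.
d^0.8 = 9850^0.8 = 1566
v^0.45 = 27600^0.45 = 99.63
g^-0.17 = 8.87^-0.17 = 0.6900
(sin 35°)^0.333 = 0.5736^0.333 = 0.8310
D = 1.21 × 1566 × 99.63 × 0.6900 × 0.8310 = 1.082 × 10^5 m
   = 108.2 km

D ≈ 108 km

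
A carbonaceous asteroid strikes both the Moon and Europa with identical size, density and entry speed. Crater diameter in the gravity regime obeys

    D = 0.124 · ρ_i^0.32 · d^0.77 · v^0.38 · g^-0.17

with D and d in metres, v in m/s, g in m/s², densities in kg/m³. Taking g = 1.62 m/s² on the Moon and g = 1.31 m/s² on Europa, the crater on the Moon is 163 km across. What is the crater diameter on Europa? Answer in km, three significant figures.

All impactor-dependent factors cancel in the ratio, leaving D_Europa/D_Moon = (g_Europa/g_Moon)^-0.17.
(1.31/1.62)^-0.17 = 0.8086^-0.17 = 1.037
D_Europa = 1.037 × 163 km = 169 km

D ≈ 169 km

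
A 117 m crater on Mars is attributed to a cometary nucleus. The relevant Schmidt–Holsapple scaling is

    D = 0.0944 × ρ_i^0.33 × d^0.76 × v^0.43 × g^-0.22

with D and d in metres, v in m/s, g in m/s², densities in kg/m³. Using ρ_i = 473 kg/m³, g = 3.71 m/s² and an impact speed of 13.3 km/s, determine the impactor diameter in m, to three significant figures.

d ≈ 5.50 m

Rearranging for d: d = [D / (0.0944 · 473^0.33 · 13300^0.43 · 3.71^-0.22)]^(1/0.76).
473^0.33 = 7.633
13300^0.43 = 59.33
3.71^-0.22 = 0.7494
Denominator = 0.0944 × 7.633 × 59.33 × 0.7494 = 32.04
D / 32.04 = 117 / 32.04 = 3.652
d = 3.652^(1/0.76) = 3.652^1.3158 = 5.498 m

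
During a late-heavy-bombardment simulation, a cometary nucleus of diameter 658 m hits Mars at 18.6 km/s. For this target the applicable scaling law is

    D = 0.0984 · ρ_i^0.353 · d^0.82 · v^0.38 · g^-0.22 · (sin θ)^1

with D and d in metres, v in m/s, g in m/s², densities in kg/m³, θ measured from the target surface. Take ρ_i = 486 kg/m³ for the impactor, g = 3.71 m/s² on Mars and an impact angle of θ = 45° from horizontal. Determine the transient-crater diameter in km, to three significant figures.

In SI units: v = 18600 m/s.
ρ_i^0.353 = 486^0.353 = 8.879
d^0.82 = 658^0.82 = 204.6
v^0.38 = 18600^0.38 = 41.92
g^-0.22 = 3.71^-0.22 = 0.7494
(sin 45°)^1 = 0.7071^1 = 0.7071
D = 0.0984 × 8.879 × 204.6 × 41.92 × 0.7494 × 0.7071 = 3971 m
   = 3.971 km

D ≈ 3.97 km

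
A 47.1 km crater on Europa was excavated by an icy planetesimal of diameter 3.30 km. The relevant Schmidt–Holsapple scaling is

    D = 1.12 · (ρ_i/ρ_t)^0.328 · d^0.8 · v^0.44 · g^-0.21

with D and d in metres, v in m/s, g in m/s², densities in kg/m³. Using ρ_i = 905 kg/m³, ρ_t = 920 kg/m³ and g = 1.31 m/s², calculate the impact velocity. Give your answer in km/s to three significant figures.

Rearranging for v: v = [D / (1.12 · (905/920)^0.328 · 3300^0.8 · 1.31^-0.21)]^(1/0.44).
D = 47100 m.
(905/920)^0.328 = 0.9946
3300^0.8 = 652.8
1.31^-0.21 = 0.9449
Denominator = 1.12 × 0.9946 × 652.8 × 0.9449 = 687.1
D / 687.1 = 47100 / 687.1 = 68.55
v = 68.55^(1/0.44) = 68.55^2.2727 = 14883 m/s

v ≈ 14.9 km/s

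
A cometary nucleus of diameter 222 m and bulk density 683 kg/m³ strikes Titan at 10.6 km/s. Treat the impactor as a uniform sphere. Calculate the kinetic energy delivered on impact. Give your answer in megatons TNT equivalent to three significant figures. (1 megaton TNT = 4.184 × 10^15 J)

v = 10600 m/s.
Mass m = (π/6) ρ d³ = (π/6) × 683 × (222)³ = 3.913 × 10^9 kg
E = ½ m v² = 0.5 × 3.913 × 10^9 × (10600)² = 2.198 × 10^17 J
   = 2.198 × 10^17 / 4.184×10^15 = 52.53 Mt

E ≈ 52.5 Mt TNT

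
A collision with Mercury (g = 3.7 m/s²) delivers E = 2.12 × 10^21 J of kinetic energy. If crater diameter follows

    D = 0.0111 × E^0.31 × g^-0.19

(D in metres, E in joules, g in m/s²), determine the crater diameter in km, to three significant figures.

E^0.31 = (2.12 × 10^21)^0.31 = 4.085 × 10^6
g^-0.19 = 3.7^-0.19 = 0.7799
D = 0.0111 × 4.085 × 10^6 × 0.7799 = 35363 m
   = 35.36 km

D ≈ 35.4 km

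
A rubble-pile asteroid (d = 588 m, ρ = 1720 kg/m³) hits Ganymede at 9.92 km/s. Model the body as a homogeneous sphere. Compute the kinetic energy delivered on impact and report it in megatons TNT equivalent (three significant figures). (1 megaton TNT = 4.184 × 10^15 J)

E ≈ 2150 Mt TNT

v = 9920 m/s.
Mass m = (π/6) ρ d³ = (π/6) × 1720 × (588)³ = 1.831 × 10^11 kg
E = ½ m v² = 0.5 × 1.831 × 10^11 × (9920)² = 9.009 × 10^18 J
   = 9.009 × 10^18 / 4.184×10^15 = 2153 Mt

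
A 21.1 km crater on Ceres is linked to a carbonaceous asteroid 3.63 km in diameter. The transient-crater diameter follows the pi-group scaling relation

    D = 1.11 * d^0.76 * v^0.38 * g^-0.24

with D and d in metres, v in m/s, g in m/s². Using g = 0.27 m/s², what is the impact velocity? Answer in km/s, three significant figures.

Rearranging for v: v = [D / (1.11 · 3630^0.76 · 0.27^-0.24)]^(1/0.38).
D = 21100 m.
3630^0.76 = 507.6
0.27^-0.24 = 1.369
Denominator = 1.11 × 507.6 × 1.369 = 771.3
D / 771.3 = 21100 / 771.3 = 27.36
v = 27.36^(1/0.38) = 27.36^2.6316 = 6052 m/s

v ≈ 6.05 km/s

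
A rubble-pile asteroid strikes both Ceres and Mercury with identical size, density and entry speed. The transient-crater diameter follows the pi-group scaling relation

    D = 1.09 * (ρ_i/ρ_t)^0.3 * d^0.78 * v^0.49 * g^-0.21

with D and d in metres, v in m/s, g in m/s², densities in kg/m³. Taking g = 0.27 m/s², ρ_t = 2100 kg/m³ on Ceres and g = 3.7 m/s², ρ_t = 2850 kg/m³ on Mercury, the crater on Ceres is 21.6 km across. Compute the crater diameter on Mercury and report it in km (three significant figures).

The impactor-only factors (d, v, ρ_i) cancel in the ratio, leaving D_Mercury/D_Ceres = (g_Mercury/g_Ceres)^-0.21 · (ρ_t,Ceres/ρ_t,Mercury)^0.3.
(3.7/0.27)^-0.21 = 13.70^-0.21 = 0.5771
(2100/2850)^0.3 = 0.7368^0.3 = 0.9124
Ratio = 0.5771 × 0.9124 = 0.5265
D_Mercury = 0.5265 × 21.6 km = 11.4 km

D ≈ 11.4 km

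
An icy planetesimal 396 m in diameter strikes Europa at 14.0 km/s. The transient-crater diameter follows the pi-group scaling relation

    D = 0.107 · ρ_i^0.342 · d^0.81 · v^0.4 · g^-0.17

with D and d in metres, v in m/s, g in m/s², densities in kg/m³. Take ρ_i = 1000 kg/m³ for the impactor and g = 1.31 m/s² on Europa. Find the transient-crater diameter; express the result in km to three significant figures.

In SI units: v = 14000 m/s.
ρ_i^0.342 = 1000^0.342 = 10.62
d^0.81 = 396^0.81 = 127.1
v^0.4 = 14000^0.4 = 45.55
g^-0.17 = 1.31^-0.17 = 0.9551
D = 0.107 × 10.62 × 127.1 × 45.55 × 0.9551 = 6283 m
   = 6.283 km

D ≈ 6.28 km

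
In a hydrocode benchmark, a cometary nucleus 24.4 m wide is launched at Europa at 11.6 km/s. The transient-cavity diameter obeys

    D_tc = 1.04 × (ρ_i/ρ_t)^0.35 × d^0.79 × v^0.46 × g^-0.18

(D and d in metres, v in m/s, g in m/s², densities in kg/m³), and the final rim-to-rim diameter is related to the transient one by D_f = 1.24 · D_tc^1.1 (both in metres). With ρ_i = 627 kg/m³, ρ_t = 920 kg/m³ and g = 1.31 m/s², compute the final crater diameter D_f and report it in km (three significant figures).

D_f ≈ 1.94 km

v = 11600 m/s.
(ρ_i/ρ_t)^0.35 = (627/920)^0.35 = 0.8744
d^0.79 = 24.4^0.79 = 12.47
v^0.46 = 11600^0.46 = 74.07
g^-0.18 = 1.31^-0.18 = 0.9526
D_tc = 1.04 × 0.8744 × 12.47 × 74.07 × 0.9526 = 800.1 m
D_f = 1.24 × (800.1)^1.1 = 1936 m
     = 1.936 km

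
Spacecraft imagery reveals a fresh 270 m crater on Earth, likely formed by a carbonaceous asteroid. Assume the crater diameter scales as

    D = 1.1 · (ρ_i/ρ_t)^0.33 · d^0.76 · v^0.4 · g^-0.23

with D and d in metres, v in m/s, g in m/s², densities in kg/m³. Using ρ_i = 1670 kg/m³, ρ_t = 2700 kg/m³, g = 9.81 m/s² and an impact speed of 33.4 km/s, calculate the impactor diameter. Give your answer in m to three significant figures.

d ≈ 14.3 m

Rearranging for d: d = [D / (1.1 · (1670/2700)^0.33 · 33400^0.4 · 9.81^-0.23)]^(1/0.76).
(1670/2700)^0.33 = 0.8534
33400^0.4 = 64.49
9.81^-0.23 = 0.5914
Denominator = 1.1 × 0.8534 × 64.49 × 0.5914 = 35.80
D / 35.80 = 270 / 35.80 = 7.542
d = 7.542^(1/0.76) = 7.542^1.3158 = 14.28 m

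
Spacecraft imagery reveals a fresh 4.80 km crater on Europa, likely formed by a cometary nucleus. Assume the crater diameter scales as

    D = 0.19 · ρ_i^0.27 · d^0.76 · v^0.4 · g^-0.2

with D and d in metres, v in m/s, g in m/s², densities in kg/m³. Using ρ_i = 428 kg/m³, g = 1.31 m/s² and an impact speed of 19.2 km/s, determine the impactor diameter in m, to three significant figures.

d ≈ 431 m

Rearranging for d: d = [D / (0.19 · 428^0.27 · 19200^0.4 · 1.31^-0.2)]^(1/0.76).
D = 4800 m.
428^0.27 = 5.134
19200^0.4 = 51.68
1.31^-0.2 = 0.9474
Denominator = 0.19 × 5.134 × 51.68 × 0.9474 = 47.76
D / 47.76 = 4800 / 47.76 = 100.5
d = 100.5^(1/0.76) = 100.5^1.3158 = 431.0 m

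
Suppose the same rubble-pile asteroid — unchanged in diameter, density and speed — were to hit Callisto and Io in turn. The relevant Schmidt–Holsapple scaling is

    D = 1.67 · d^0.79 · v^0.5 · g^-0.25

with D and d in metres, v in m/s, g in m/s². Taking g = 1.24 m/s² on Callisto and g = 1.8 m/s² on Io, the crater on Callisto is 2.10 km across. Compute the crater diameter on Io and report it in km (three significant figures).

D ≈ 1.91 km

All impactor-dependent factors cancel in the ratio, leaving D_Io/D_Callisto = (g_Io/g_Callisto)^-0.25.
(1.8/1.24)^-0.25 = 1.452^-0.25 = 0.9110
D_Io = 0.9110 × 2.10 km = 1.91 km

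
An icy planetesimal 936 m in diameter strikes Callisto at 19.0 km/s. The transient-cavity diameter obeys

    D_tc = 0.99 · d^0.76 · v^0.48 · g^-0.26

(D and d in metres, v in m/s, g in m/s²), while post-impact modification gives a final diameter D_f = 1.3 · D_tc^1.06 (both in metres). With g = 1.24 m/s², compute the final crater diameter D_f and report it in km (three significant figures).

v = 19000 m/s.
d^0.76 = 936^0.76 = 181.2
v^0.48 = 19000^0.48 = 113.2
g^-0.26 = 1.24^-0.26 = 0.9456
D_tc = 0.99 × 181.2 × 113.2 × 0.9456 = 19200 m
D_f = 1.3 × (19200)^1.06 = 45107 m
     = 45.11 km

D_f ≈ 45.1 km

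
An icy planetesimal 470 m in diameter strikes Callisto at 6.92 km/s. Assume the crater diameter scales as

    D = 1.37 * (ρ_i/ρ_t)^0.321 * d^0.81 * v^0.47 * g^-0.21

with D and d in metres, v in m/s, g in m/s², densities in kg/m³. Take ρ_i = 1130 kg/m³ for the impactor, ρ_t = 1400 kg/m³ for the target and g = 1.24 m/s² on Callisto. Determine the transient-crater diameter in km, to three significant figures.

D ≈ 11.4 km

In SI units: v = 6920 m/s.
(ρ_i/ρ_t)^0.321 = (1130/1400)^0.321 = 0.9335
d^0.81 = 470^0.81 = 146.0
v^0.47 = 6920^0.47 = 63.80
g^-0.21 = 1.24^-0.21 = 0.9558
D = 1.37 × 0.9335 × 146.0 × 63.80 × 0.9558 = 11386 m
   = 11.39 km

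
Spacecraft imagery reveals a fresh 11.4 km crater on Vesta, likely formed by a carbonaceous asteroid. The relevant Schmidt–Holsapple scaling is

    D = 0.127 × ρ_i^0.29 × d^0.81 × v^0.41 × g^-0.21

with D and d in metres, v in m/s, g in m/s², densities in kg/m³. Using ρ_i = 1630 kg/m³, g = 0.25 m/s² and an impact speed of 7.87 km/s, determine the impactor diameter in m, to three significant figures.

Rearranging for d: d = [D / (0.127 · 1630^0.29 · 7870^0.41 · 0.25^-0.21)]^(1/0.81).
D = 11400 m.
1630^0.29 = 8.542
7870^0.41 = 39.57
0.25^-0.21 = 1.338
Denominator = 0.127 × 8.542 × 39.57 × 1.338 = 57.44
D / 57.44 = 11400 / 57.44 = 198.5
d = 198.5^(1/0.81) = 198.5^1.2346 = 686.8 m

d ≈ 687 m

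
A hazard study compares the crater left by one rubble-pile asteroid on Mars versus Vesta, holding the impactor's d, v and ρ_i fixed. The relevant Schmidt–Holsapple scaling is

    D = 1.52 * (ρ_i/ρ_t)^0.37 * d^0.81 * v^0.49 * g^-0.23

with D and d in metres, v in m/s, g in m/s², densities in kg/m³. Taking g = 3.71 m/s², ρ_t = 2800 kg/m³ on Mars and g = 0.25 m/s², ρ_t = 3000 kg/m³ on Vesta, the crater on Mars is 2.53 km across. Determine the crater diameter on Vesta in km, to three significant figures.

D ≈ 4.59 km

The impactor-only factors (d, v, ρ_i) cancel in the ratio, leaving D_Vesta/D_Mars = (g_Vesta/g_Mars)^-0.23 · (ρ_t,Mars/ρ_t,Vesta)^0.37.
(0.25/3.71)^-0.23 = 0.06739^-0.23 = 1.860
(2800/3000)^0.37 = 0.9333^0.37 = 0.9748
Ratio = 1.860 × 0.9748 = 1.813
D_Vesta = 1.813 × 2.53 km = 4.59 km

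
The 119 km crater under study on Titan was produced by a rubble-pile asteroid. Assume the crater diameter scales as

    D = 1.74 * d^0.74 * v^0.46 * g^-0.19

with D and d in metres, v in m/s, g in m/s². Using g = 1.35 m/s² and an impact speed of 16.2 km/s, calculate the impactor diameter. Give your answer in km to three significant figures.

Rearranging for d: d = [D / (1.74 · 16200^0.46 · 1.35^-0.19)]^(1/0.74).
D = 119000 m.
16200^0.46 = 86.37
1.35^-0.19 = 0.9446
Denominator = 1.74 × 86.37 × 0.9446 = 142.0
D / 142.0 = 119000 / 142.0 = 838.0
d = 838.0^(1/0.74) = 838.0^1.3514 = 8922 m

d ≈ 8.92 km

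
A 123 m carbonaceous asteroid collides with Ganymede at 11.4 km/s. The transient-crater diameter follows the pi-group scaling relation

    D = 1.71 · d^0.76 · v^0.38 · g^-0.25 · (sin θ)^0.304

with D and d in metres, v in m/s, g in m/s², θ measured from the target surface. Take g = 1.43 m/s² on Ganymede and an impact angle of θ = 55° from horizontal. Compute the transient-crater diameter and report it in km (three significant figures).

In SI units: v = 11400 m/s.
d^0.76 = 123^0.76 = 38.76
v^0.38 = 11400^0.38 = 34.80
g^-0.25 = 1.43^-0.25 = 0.9145
(sin 55°)^0.304 = 0.8192^0.304 = 0.9412
D = 1.71 × 38.76 × 34.80 × 0.9145 × 0.9412 = 1985 m
   = 1.985 km

D ≈ 1.99 km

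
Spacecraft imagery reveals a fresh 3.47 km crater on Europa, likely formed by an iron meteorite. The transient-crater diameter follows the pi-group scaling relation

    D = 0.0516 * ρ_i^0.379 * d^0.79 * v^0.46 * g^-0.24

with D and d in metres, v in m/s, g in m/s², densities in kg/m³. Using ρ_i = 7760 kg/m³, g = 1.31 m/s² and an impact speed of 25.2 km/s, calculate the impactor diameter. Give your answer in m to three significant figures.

Rearranging for d: d = [D / (0.0516 · 7760^0.379 · 25200^0.46 · 1.31^-0.24)]^(1/0.79).
D = 3470 m.
7760^0.379 = 29.80
25200^0.46 = 105.8
1.31^-0.24 = 0.9372
Denominator = 0.0516 × 29.80 × 105.8 × 0.9372 = 152.5
D / 152.5 = 3470 / 152.5 = 22.75
d = 22.75^(1/0.79) = 22.75^1.2658 = 52.20 m

d ≈ 52.2 m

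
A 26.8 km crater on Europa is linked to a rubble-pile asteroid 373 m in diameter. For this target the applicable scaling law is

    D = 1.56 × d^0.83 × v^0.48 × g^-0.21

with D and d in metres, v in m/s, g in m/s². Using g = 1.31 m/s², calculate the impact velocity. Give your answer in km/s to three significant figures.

Rearranging for v: v = [D / (1.56 · 373^0.83 · 1.31^-0.21)]^(1/0.48).
D = 26800 m.
373^0.83 = 136.3
1.31^-0.21 = 0.9449
Denominator = 1.56 × 136.3 × 0.9449 = 200.9
D / 200.9 = 26800 / 200.9 = 133.4
v = 133.4^(1/0.48) = 133.4^2.0833 = 26751 m/s

v ≈ 26.8 km/s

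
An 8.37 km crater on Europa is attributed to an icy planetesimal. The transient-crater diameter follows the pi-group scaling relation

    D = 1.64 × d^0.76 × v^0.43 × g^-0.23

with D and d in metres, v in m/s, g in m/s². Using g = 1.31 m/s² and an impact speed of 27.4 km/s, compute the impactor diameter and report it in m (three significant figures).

d ≈ 253 m

Rearranging for d: d = [D / (1.64 · 27400^0.43 · 1.31^-0.23)]^(1/0.76).
D = 8370 m.
27400^0.43 = 80.95
1.31^-0.23 = 0.9398
Denominator = 1.64 × 80.95 × 0.9398 = 124.8
D / 124.8 = 8370 / 124.8 = 67.07
d = 67.07^(1/0.76) = 67.07^1.3158 = 253.1 m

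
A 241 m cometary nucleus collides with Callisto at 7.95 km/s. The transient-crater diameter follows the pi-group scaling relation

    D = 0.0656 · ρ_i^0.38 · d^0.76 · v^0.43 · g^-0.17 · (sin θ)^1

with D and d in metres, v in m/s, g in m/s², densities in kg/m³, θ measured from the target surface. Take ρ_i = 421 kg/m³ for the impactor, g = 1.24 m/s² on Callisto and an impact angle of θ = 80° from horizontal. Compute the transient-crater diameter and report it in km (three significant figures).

D ≈ 1.90 km

In SI units: v = 7950 m/s.
ρ_i^0.38 = 421^0.38 = 9.936
d^0.76 = 241^0.76 = 64.61
v^0.43 = 7950^0.43 = 47.55
g^-0.17 = 1.24^-0.17 = 0.9641
(sin 80°)^1 = 0.9848^1 = 0.9848
D = 0.0656 × 9.936 × 64.61 × 47.55 × 0.9641 × 0.9848 = 1901 m
   = 1.901 km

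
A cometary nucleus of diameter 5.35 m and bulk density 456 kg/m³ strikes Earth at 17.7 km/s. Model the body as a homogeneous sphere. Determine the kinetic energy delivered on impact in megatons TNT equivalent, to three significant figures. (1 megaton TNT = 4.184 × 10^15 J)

E ≈ 1.37 × 10^-3 Mt TNT

v = 17700 m/s.
Mass m = (π/6) ρ d³ = (π/6) × 456 × (5.35)³ = 3.656 × 10^4 kg
E = ½ m v² = 0.5 × 3.656 × 10^4 × (17700)² = 5.727 × 10^12 J
   = 5.727 × 10^12 / 4.184×10^15 = 1.369 × 10^-3 Mt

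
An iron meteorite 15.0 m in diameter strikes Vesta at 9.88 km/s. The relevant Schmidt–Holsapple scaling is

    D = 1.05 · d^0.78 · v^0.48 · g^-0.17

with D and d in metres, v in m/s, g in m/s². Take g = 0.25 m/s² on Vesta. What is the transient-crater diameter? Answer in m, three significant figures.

In SI units: v = 9880 m/s.
d^0.78 = 15^0.78 = 8.267
v^0.48 = 9880^0.48 = 82.70
g^-0.17 = 0.25^-0.17 = 1.266
D = 1.05 × 8.267 × 82.70 × 1.266 = 908.8 m

D ≈ 909 m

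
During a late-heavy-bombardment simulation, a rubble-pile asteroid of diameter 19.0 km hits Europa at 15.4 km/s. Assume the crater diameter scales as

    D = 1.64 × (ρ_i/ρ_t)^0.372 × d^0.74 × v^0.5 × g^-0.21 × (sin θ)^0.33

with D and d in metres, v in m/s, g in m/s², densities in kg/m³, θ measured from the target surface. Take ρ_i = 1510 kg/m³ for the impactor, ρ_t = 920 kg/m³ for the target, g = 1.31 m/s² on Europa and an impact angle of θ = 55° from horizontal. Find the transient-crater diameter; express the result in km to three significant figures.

In SI units: d = 19000 m, v = 15400 m/s.
(ρ_i/ρ_t)^0.372 = (1510/920)^0.372 = 1.202
d^0.74 = 19000^0.74 = 1466
v^0.5 = 15400^0.5 = 124.1
g^-0.21 = 1.31^-0.21 = 0.9449
(sin 55°)^0.33 = 0.8192^0.33 = 0.9363
D = 1.64 × 1.202 × 1466 × 124.1 × 0.9449 × 0.9363 = 3.173 × 10^5 m
   = 317.3 km

D ≈ 317 km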